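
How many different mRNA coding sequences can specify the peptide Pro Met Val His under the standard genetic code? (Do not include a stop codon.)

Pro: 4 codons.
Met: 1 codon.
Val: 4 codons.
His: 2 codons.
4 × 1 × 4 × 2 = 32.

32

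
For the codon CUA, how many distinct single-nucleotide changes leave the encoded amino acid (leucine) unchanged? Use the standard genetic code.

4

Position 1: UUA → 1 synonymous.
Position 2: none → 0 synonymous.
Position 3: CUU, CUC, CUG → 3 synonymous.
Total: 1 + 0 + 3 = 4.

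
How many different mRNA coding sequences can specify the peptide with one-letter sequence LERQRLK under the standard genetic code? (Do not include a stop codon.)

Leu: 6 codons.
Glu: 2 codons.
Arg: 6 codons.
Gln: 2 codons.
Arg: 6 codons.
Leu: 6 codons.
Lys: 2 codons.
6 × 2 × 6 × 2 × 6 × 6 × 2 = 10368.

10368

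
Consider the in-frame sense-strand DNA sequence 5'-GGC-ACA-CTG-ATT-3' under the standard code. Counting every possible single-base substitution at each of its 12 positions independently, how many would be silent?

12

Codon 1 (GGC, Gly): 3 synonymous substitutions.
Codon 2 (ACA, Thr): 3 synonymous substitutions.
Codon 3 (CTG, Leu): 4 synonymous substitutions.
Codon 4 (ATT, Ile): 2 synonymous substitutions.
Total: 3 + 3 + 4 + 2 = 12.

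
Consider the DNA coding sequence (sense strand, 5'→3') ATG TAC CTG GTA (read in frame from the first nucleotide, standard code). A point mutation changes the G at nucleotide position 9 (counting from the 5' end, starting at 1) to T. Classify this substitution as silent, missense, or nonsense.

silent

Position 9 falls in codon 3: CTG → Leu.
After the substitution the codon is CTT → Leu.
Both encode Leu, so the change is synonymous.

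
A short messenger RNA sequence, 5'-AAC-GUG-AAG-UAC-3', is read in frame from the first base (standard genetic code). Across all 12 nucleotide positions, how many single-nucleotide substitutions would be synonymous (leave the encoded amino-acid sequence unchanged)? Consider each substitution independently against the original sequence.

6

Codon 1 (AAC, Asn): 1 synonymous substitution.
Codon 2 (GUG, Val): 3 synonymous substitutions.
Codon 3 (AAG, Lys): 1 synonymous substitution.
Codon 4 (UAC, Tyr): 1 synonymous substitution.
Total: 1 + 3 + 1 + 1 = 6.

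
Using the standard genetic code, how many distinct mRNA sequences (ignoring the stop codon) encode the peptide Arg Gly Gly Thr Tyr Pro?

3072

Arg: 6 codons.
Gly: 4 codons.
Gly: 4 codons.
Thr: 4 codons.
Tyr: 2 codons.
Pro: 4 codons.
6 × 4 × 4 × 4 × 2 × 4 = 3072.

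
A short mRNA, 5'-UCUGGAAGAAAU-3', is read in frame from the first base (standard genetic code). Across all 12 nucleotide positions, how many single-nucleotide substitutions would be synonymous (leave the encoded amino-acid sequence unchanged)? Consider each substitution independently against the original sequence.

Codon 1 (UCU, Ser): 3 synonymous substitutions.
Codon 2 (GGA, Gly): 3 synonymous substitutions.
Codon 3 (AGA, Arg): 2 synonymous substitutions.
Codon 4 (AAU, Asn): 1 synonymous substitution.
Total: 3 + 3 + 2 + 1 = 9.

9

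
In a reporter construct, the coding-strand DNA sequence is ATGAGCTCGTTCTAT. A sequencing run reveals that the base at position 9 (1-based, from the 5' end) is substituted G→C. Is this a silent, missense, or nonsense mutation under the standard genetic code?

Position 9 falls in codon 3: TCG → Ser.
After the substitution the codon is TCC → Ser.
Both encode Ser, so the change is synonymous.

silent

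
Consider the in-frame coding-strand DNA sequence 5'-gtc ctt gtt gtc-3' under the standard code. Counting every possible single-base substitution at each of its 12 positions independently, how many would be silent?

Codon 1 (GTC, Val): 3 synonymous substitutions.
Codon 2 (CTT, Leu): 3 synonymous substitutions.
Codon 3 (GTT, Val): 3 synonymous substitutions.
Codon 4 (GTC, Val): 3 synonymous substitutions.
Total: 3 + 3 + 3 + 3 = 12.

12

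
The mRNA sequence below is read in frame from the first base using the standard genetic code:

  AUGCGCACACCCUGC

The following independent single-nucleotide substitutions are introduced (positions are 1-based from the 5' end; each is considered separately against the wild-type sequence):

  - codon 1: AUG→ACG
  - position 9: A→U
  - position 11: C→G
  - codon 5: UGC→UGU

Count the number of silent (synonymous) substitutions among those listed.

2

Codon 1: AUG (Met) → ACG (Thr) — missense.
Codon 3: ACA (Thr) → ACU (Thr) — synonymous.
Codon 4: CCC (Pro) → CGC (Arg) — missense.
Codon 5: UGC (Cys) → UGU (Cys) — synonymous.
Synonymous: 2 of 4.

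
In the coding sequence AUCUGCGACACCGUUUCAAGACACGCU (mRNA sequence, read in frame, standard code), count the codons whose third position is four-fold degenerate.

4

Codon 1 AUC (Ile): third position 3-fold.
Codon 2 UGC (Cys): third position 2-fold.
Codon 3 GAC (Asp): third position 2-fold.
Codon 4 ACC (Thr): third position 4-fold.
Codon 5 GUU (Val): third position 4-fold.
Codon 6 UCA (Ser): third position 4-fold.
Codon 7 AGA (Arg): third position 2-fold.
Codon 8 CAC (His): third position 2-fold.
Codon 9 GCU (Ala): third position 4-fold.
Four-fold degenerate third positions: 4.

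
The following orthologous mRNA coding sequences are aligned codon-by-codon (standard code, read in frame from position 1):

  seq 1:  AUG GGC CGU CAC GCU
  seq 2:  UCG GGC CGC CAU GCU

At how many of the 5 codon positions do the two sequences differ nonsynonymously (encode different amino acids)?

1

Codon 1: AUG Met / UCG Ser — nonsynonymous.
Codon 2: GGC Gly / GGC Gly — identical.
Codon 3: CGU Arg / CGC Arg — synonymous.
Codon 4: CAC His / CAU His — synonymous.
Codon 5: GCU Ala / GCU Ala — identical.
Nonsynonymous differences: 1.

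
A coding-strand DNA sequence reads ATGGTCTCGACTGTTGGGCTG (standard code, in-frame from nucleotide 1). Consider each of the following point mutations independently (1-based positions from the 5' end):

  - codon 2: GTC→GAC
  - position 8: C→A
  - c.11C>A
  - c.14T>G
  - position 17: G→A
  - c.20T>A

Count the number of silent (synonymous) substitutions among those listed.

0

Codon 2: GTC (Val) → GAC (Asp) — missense.
Codon 3: TCG (Ser) → TAG (Stop) — nonsense.
Codon 4: ACT (Thr) → AAT (Asn) — missense.
Codon 5: GTT (Val) → GGT (Gly) — missense.
Codon 6: GGG (Gly) → GAG (Glu) — missense.
Codon 7: CTG (Leu) → CAG (Gln) — missense.
Synonymous: 0 of 6.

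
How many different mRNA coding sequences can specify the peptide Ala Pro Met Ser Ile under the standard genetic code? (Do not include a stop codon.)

288

Ala: 4 codons.
Pro: 4 codons.
Met: 1 codon.
Ser: 6 codons.
Ile: 3 codons.
4 × 4 × 1 × 6 × 3 = 288.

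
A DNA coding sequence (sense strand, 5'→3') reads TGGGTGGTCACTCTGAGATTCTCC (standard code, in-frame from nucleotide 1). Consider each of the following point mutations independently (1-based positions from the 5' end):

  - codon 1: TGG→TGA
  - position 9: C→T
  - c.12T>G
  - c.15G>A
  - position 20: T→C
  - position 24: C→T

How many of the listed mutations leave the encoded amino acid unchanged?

Codon 1: TGG (Trp) → TGA (Stop) — nonsense.
Codon 3: GTC (Val) → GTT (Val) — synonymous.
Codon 4: ACT (Thr) → ACG (Thr) — synonymous.
Codon 5: CTG (Leu) → CTA (Leu) — synonymous.
Codon 7: TTC (Phe) → TCC (Ser) — missense.
Codon 8: TCC (Ser) → TCT (Ser) — synonymous.
Synonymous: 4 of 6.

4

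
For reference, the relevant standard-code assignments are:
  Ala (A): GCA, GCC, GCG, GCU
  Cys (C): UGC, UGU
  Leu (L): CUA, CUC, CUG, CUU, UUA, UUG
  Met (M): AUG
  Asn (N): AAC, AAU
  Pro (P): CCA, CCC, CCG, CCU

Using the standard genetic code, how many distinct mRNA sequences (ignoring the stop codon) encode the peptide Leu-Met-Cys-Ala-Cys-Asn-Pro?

Leu: 6 codons.
Met: 1 codon.
Cys: 2 codons.
Ala: 4 codons.
Cys: 2 codons.
Asn: 2 codons.
Pro: 4 codons.
6 × 1 × 2 × 4 × 2 × 2 × 4 = 768.

768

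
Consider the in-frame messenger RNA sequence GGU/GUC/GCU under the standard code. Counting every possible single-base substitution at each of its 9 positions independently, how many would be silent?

9

Codon 1 (GGU, Gly): 3 synonymous substitutions.
Codon 2 (GUC, Val): 3 synonymous substitutions.
Codon 3 (GCU, Ala): 3 synonymous substitutions.
Total: 3 + 3 + 3 = 9.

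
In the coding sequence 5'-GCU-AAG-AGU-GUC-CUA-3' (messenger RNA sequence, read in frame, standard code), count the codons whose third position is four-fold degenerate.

Codon 1 GCU (Ala): third position 4-fold.
Codon 2 AAG (Lys): third position 2-fold.
Codon 3 AGU (Ser): third position 2-fold.
Codon 4 GUC (Val): third position 4-fold.
Codon 5 CUA (Leu): third position 4-fold.
Four-fold degenerate third positions: 3.

3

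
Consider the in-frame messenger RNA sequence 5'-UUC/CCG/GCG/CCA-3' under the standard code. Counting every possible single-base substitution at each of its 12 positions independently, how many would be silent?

Codon 1 (UUC, Phe): 1 synonymous substitution.
Codon 2 (CCG, Pro): 3 synonymous substitutions.
Codon 3 (GCG, Ala): 3 synonymous substitutions.
Codon 4 (CCA, Pro): 3 synonymous substitutions.
Total: 1 + 3 + 3 + 3 = 10.

10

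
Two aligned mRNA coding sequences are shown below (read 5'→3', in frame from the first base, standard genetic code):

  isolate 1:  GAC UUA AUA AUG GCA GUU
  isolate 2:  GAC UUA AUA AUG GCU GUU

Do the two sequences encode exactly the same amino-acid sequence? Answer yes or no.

Codon 1: GAC Asp / GAC Asp — identical.
Codon 2: UUA Leu / UUA Leu — identical.
Codon 3: AUA Ile / AUA Ile — identical.
Codon 4: AUG Met / AUG Met — identical.
Codon 5: GCA Ala / GCU Ala — synonymous.
Codon 6: GUU Val / GUU Val — identical.
Nonsynonymous differences: 0 → same protein.

yes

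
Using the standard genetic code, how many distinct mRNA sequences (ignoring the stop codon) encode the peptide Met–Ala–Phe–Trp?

8

Met: 1 codon.
Ala: 4 codons.
Phe: 2 codons.
Trp: 1 codon.
1 × 4 × 2 × 1 = 8.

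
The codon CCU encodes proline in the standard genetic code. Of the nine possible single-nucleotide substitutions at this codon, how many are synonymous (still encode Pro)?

Position 1: none → 0 synonymous.
Position 2: none → 0 synonymous.
Position 3: CCC, CCA, CCG → 3 synonymous.
Total: 0 + 0 + 3 = 3.

3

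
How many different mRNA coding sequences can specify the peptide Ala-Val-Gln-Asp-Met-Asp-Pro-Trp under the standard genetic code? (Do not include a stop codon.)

Ala: 4 codons.
Val: 4 codons.
Gln: 2 codons.
Asp: 2 codons.
Met: 1 codon.
Asp: 2 codons.
Pro: 4 codons.
Trp: 1 codon.
4 × 4 × 2 × 2 × 1 × 2 × 4 × 1 = 512.

512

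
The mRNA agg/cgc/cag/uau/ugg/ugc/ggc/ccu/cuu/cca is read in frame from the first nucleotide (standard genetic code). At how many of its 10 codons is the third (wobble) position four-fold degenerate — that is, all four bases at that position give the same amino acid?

5

Codon 1 AGG (Arg): third position 2-fold.
Codon 2 CGC (Arg): third position 4-fold.
Codon 3 CAG (Gln): third position 2-fold.
Codon 4 UAU (Tyr): third position 2-fold.
Codon 5 UGG (Trp): third position 1-fold.
Codon 6 UGC (Cys): third position 2-fold.
Codon 7 GGC (Gly): third position 4-fold.
Codon 8 CCU (Pro): third position 4-fold.
Codon 9 CUU (Leu): third position 4-fold.
Codon 10 CCA (Pro): third position 4-fold.
Four-fold degenerate third positions: 5.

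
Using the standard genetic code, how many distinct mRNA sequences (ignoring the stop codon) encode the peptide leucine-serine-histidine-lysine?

144

Leu: 6 codons.
Ser: 6 codons.
His: 2 codons.
Lys: 2 codons.
6 × 6 × 2 × 2 = 144.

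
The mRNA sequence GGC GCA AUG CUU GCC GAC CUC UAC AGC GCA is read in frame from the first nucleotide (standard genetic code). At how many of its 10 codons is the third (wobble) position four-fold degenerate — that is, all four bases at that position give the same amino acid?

6

Codon 1 GGC (Gly): third position 4-fold.
Codon 2 GCA (Ala): third position 4-fold.
Codon 3 AUG (Met): third position 1-fold.
Codon 4 CUU (Leu): third position 4-fold.
Codon 5 GCC (Ala): third position 4-fold.
Codon 6 GAC (Asp): third position 2-fold.
Codon 7 CUC (Leu): third position 4-fold.
Codon 8 UAC (Tyr): third position 2-fold.
Codon 9 AGC (Ser): third position 2-fold.
Codon 10 GCA (Ala): third position 4-fold.
Four-fold degenerate third positions: 6.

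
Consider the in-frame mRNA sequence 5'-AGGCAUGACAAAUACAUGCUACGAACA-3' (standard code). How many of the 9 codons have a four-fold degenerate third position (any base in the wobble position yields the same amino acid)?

3

Codon 1 AGG (Arg): third position 2-fold.
Codon 2 CAU (His): third position 2-fold.
Codon 3 GAC (Asp): third position 2-fold.
Codon 4 AAA (Lys): third position 2-fold.
Codon 5 UAC (Tyr): third position 2-fold.
Codon 6 AUG (Met): third position 1-fold.
Codon 7 CUA (Leu): third position 4-fold.
Codon 8 CGA (Arg): third position 4-fold.
Codon 9 ACA (Thr): third position 4-fold.
Four-fold degenerate third positions: 3.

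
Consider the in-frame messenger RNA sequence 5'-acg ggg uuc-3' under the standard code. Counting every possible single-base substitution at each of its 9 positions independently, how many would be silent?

Codon 1 (ACG, Thr): 3 synonymous substitutions.
Codon 2 (GGG, Gly): 3 synonymous substitutions.
Codon 3 (UUC, Phe): 1 synonymous substitution.
Total: 3 + 3 + 1 = 7.

7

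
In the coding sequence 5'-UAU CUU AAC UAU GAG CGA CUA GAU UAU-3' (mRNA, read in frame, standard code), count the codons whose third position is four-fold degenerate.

Codon 1 UAU (Tyr): third position 2-fold.
Codon 2 CUU (Leu): third position 4-fold.
Codon 3 AAC (Asn): third position 2-fold.
Codon 4 UAU (Tyr): third position 2-fold.
Codon 5 GAG (Glu): third position 2-fold.
Codon 6 CGA (Arg): third position 4-fold.
Codon 7 CUA (Leu): third position 4-fold.
Codon 8 GAU (Asp): third position 2-fold.
Codon 9 UAU (Tyr): third position 2-fold.
Four-fold degenerate third positions: 3.

3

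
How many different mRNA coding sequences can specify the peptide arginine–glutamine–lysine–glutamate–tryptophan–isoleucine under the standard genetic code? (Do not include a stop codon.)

Arg: 6 codons.
Gln: 2 codons.
Lys: 2 codons.
Glu: 2 codons.
Trp: 1 codon.
Ile: 3 codons.
6 × 2 × 2 × 2 × 1 × 3 = 144.

144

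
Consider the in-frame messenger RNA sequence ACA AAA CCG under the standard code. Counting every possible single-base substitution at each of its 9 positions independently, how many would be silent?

7

Codon 1 (ACA, Thr): 3 synonymous substitutions.
Codon 2 (AAA, Lys): 1 synonymous substitution.
Codon 3 (CCG, Pro): 3 synonymous substitutions.
Total: 3 + 1 + 3 = 7.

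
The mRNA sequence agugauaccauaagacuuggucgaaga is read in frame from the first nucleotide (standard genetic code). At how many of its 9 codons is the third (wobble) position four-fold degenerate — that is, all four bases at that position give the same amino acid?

Codon 1 AGU (Ser): third position 2-fold.
Codon 2 GAU (Asp): third position 2-fold.
Codon 3 ACC (Thr): third position 4-fold.
Codon 4 AUA (Ile): third position 3-fold.
Codon 5 AGA (Arg): third position 2-fold.
Codon 6 CUU (Leu): third position 4-fold.
Codon 7 GGU (Gly): third position 4-fold.
Codon 8 CGA (Arg): third position 4-fold.
Codon 9 AGA (Arg): third position 2-fold.
Four-fold degenerate third positions: 4.

4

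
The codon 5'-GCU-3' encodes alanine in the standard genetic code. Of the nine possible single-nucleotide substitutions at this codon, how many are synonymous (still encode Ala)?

Position 1: none → 0 synonymous.
Position 2: none → 0 synonymous.
Position 3: GCC, GCA, GCG → 3 synonymous.
Total: 0 + 0 + 3 = 3.

3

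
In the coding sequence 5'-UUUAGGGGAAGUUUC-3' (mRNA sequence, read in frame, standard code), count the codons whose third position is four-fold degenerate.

Codon 1 UUU (Phe): third position 2-fold.
Codon 2 AGG (Arg): third position 2-fold.
Codon 3 GGA (Gly): third position 4-fold.
Codon 4 AGU (Ser): third position 2-fold.
Codon 5 UUC (Phe): third position 2-fold.
Four-fold degenerate third positions: 1.

1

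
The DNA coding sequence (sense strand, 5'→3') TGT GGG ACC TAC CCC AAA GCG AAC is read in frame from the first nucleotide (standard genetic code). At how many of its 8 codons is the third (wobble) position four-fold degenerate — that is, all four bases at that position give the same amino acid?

Codon 1 TGT (Cys): third position 2-fold.
Codon 2 GGG (Gly): third position 4-fold.
Codon 3 ACC (Thr): third position 4-fold.
Codon 4 TAC (Tyr): third position 2-fold.
Codon 5 CCC (Pro): third position 4-fold.
Codon 6 AAA (Lys): third position 2-fold.
Codon 7 GCG (Ala): third position 4-fold.
Codon 8 AAC (Asn): third position 2-fold.
Four-fold degenerate third positions: 4.

4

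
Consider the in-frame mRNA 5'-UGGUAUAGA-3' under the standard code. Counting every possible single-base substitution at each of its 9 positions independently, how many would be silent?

3

Codon 1 (UGG, Trp): 0 synonymous substitutions.
Codon 2 (UAU, Tyr): 1 synonymous substitution.
Codon 3 (AGA, Arg): 2 synonymous substitutions.
Total: 0 + 1 + 2 = 3.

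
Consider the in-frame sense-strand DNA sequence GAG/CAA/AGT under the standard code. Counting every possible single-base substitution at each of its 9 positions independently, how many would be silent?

Codon 1 (GAG, Glu): 1 synonymous substitution.
Codon 2 (CAA, Gln): 1 synonymous substitution.
Codon 3 (AGT, Ser): 1 synonymous substitution.
Total: 1 + 1 + 1 = 3.

3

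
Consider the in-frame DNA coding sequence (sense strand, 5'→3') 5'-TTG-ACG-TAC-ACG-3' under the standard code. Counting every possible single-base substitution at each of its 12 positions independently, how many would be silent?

Codon 1 (TTG, Leu): 2 synonymous substitutions.
Codon 2 (ACG, Thr): 3 synonymous substitutions.
Codon 3 (TAC, Tyr): 1 synonymous substitution.
Codon 4 (ACG, Thr): 3 synonymous substitutions.
Total: 2 + 3 + 1 + 3 = 9.

9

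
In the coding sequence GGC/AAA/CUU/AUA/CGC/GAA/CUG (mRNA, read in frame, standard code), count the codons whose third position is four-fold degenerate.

4

Codon 1 GGC (Gly): third position 4-fold.
Codon 2 AAA (Lys): third position 2-fold.
Codon 3 CUU (Leu): third position 4-fold.
Codon 4 AUA (Ile): third position 3-fold.
Codon 5 CGC (Arg): third position 4-fold.
Codon 6 GAA (Glu): third position 2-fold.
Codon 7 CUG (Leu): third position 4-fold.
Four-fold degenerate third positions: 4.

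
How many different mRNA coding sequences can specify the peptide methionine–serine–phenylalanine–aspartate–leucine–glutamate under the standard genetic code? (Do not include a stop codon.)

288

Met: 1 codon.
Ser: 6 codons.
Phe: 2 codons.
Asp: 2 codons.
Leu: 6 codons.
Glu: 2 codons.
1 × 6 × 2 × 2 × 6 × 2 = 288.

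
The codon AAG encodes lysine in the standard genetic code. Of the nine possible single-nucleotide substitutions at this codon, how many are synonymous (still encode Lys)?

1

Position 1: none → 0 synonymous.
Position 2: none → 0 synonymous.
Position 3: AAA → 1 synonymous.
Total: 0 + 0 + 1 = 1.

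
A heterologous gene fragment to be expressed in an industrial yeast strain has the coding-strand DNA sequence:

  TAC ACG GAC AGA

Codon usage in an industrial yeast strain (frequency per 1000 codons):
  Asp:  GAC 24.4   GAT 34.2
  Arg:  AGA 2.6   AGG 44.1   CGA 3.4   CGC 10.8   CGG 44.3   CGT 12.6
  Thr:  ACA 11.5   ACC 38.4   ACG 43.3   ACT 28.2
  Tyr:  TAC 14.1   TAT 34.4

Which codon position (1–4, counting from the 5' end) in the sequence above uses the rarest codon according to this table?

Codon 1 TAC (Tyr): 14.1 per 1000.
Codon 2 ACG (Thr): 43.3 per 1000.
Codon 3 GAC (Asp): 24.4 per 1000.
Codon 4 AGA (Arg): 2.6 per 1000.
Lowest frequency is 2.6 at codon 4.

4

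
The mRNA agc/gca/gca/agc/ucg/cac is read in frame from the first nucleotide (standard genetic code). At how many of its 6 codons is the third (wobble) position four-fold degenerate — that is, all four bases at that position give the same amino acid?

Codon 1 AGC (Ser): third position 2-fold.
Codon 2 GCA (Ala): third position 4-fold.
Codon 3 GCA (Ala): third position 4-fold.
Codon 4 AGC (Ser): third position 2-fold.
Codon 5 UCG (Ser): third position 4-fold.
Codon 6 CAC (His): third position 2-fold.
Four-fold degenerate third positions: 3.

3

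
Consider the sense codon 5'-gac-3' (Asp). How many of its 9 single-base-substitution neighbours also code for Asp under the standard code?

1

Position 1: none → 0 synonymous.
Position 2: none → 0 synonymous.
Position 3: GAT → 1 synonymous.
Total: 0 + 0 + 1 = 1.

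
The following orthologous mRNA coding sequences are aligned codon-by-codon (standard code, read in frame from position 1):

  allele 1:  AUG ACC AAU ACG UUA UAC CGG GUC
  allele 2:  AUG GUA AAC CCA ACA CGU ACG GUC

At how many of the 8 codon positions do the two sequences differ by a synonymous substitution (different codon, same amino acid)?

1

Codon 1: AUG Met / AUG Met — identical.
Codon 2: ACC Thr / GUA Val — nonsynonymous.
Codon 3: AAU Asn / AAC Asn — synonymous.
Codon 4: ACG Thr / CCA Pro — nonsynonymous.
Codon 5: UUA Leu / ACA Thr — nonsynonymous.
Codon 6: UAC Tyr / CGU Arg — nonsynonymous.
Codon 7: CGG Arg / ACG Thr — nonsynonymous.
Codon 8: GUC Val / GUC Val — identical.
Synonymous differences: 1.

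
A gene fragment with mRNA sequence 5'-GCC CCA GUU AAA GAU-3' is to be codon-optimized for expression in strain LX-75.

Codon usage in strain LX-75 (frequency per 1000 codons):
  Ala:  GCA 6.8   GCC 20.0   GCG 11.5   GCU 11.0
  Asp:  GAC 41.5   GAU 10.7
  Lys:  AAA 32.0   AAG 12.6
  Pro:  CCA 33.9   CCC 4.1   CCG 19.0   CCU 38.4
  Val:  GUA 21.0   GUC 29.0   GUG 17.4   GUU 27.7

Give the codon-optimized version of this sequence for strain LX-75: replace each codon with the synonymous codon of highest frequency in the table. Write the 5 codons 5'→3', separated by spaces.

Codon 1 (Ala): best is GCC at 20.0.
Codon 2 (Pro): best is CCU at 38.4.
Codon 3 (Val): best is GUC at 29.0.
Codon 4 (Lys): best is AAA at 32.0.
Codon 5 (Asp): best is GAC at 41.5.

GCC CCU GUC AAA GAC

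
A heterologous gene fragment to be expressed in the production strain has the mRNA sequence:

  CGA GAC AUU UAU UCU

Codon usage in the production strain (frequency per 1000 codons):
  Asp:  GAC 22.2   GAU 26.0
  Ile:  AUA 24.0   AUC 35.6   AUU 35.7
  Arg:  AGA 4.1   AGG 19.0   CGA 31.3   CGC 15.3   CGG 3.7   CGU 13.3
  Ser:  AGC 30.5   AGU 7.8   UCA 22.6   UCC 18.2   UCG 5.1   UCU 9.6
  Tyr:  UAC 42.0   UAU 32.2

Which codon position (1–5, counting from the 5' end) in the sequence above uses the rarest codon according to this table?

Codon 1 CGA (Arg): 31.3 per 1000.
Codon 2 GAC (Asp): 22.2 per 1000.
Codon 3 AUU (Ile): 35.7 per 1000.
Codon 4 UAU (Tyr): 32.2 per 1000.
Codon 5 UCU (Ser): 9.6 per 1000.
Lowest frequency is 9.6 at codon 5.

5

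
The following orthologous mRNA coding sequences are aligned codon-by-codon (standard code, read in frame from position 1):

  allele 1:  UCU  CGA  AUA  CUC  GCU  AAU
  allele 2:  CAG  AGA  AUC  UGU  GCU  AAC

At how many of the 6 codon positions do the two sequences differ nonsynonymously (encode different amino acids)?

Codon 1: UCU Ser / CAG Gln — nonsynonymous.
Codon 2: CGA Arg / AGA Arg — synonymous.
Codon 3: AUA Ile / AUC Ile — synonymous.
Codon 4: CUC Leu / UGU Cys — nonsynonymous.
Codon 5: GCU Ala / GCU Ala — identical.
Codon 6: AAU Asn / AAC Asn — synonymous.
Nonsynonymous differences: 2.

2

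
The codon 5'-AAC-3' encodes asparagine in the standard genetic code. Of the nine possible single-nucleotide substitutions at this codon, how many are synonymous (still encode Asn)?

Position 1: none → 0 synonymous.
Position 2: none → 0 synonymous.
Position 3: AAU → 1 synonymous.
Total: 0 + 0 + 1 = 1.

1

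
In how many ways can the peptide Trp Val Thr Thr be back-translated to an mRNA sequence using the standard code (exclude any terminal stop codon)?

64

Trp: 1 codon.
Val: 4 codons.
Thr: 4 codons.
Thr: 4 codons.
1 × 4 × 4 × 4 = 64.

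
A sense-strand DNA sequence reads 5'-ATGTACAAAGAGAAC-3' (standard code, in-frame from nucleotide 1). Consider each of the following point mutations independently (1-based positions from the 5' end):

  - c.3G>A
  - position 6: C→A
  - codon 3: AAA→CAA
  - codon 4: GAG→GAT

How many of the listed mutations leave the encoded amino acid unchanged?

0

Codon 1: ATG (Met) → ATA (Ile) — missense.
Codon 2: TAC (Tyr) → TAA (Stop) — nonsense.
Codon 3: AAA (Lys) → CAA (Gln) — missense.
Codon 4: GAG (Glu) → GAT (Asp) — missense.
Synonymous: 0 of 4.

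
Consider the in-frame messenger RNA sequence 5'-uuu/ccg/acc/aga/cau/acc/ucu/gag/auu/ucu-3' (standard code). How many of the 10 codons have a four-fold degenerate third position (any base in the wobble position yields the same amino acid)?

5

Codon 1 UUU (Phe): third position 2-fold.
Codon 2 CCG (Pro): third position 4-fold.
Codon 3 ACC (Thr): third position 4-fold.
Codon 4 AGA (Arg): third position 2-fold.
Codon 5 CAU (His): third position 2-fold.
Codon 6 ACC (Thr): third position 4-fold.
Codon 7 UCU (Ser): third position 4-fold.
Codon 8 GAG (Glu): third position 2-fold.
Codon 9 AUU (Ile): third position 3-fold.
Codon 10 UCU (Ser): third position 4-fold.
Four-fold degenerate third positions: 5.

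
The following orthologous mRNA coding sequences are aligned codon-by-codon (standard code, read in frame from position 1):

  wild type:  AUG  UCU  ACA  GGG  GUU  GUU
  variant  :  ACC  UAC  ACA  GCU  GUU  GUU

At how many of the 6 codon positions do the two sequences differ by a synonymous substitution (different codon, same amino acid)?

0

Codon 1: AUG Met / ACC Thr — nonsynonymous.
Codon 2: UCU Ser / UAC Tyr — nonsynonymous.
Codon 3: ACA Thr / ACA Thr — identical.
Codon 4: GGG Gly / GCU Ala — nonsynonymous.
Codon 5: GUU Val / GUU Val — identical.
Codon 6: GUU Val / GUU Val — identical.
Synonymous differences: 0.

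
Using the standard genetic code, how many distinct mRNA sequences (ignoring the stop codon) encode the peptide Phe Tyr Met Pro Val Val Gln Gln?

Phe: 2 codons.
Tyr: 2 codons.
Met: 1 codon.
Pro: 4 codons.
Val: 4 codons.
Val: 4 codons.
Gln: 2 codons.
Gln: 2 codons.
2 × 2 × 1 × 4 × 4 × 4 × 2 × 2 = 1024.

1024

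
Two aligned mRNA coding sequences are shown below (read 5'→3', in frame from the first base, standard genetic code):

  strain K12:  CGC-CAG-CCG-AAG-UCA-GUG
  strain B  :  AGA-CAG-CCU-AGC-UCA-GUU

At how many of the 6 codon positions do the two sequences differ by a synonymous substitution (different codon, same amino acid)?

3

Codon 1: CGC Arg / AGA Arg — synonymous.
Codon 2: CAG Gln / CAG Gln — identical.
Codon 3: CCG Pro / CCU Pro — synonymous.
Codon 4: AAG Lys / AGC Ser — nonsynonymous.
Codon 5: UCA Ser / UCA Ser — identical.
Codon 6: GUG Val / GUU Val — synonymous.
Synonymous differences: 3.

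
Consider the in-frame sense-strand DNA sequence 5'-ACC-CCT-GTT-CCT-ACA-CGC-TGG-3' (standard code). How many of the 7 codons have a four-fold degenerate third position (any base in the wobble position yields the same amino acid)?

Codon 1 ACC (Thr): third position 4-fold.
Codon 2 CCT (Pro): third position 4-fold.
Codon 3 GTT (Val): third position 4-fold.
Codon 4 CCT (Pro): third position 4-fold.
Codon 5 ACA (Thr): third position 4-fold.
Codon 6 CGC (Arg): third position 4-fold.
Codon 7 TGG (Trp): third position 1-fold.
Four-fold degenerate third positions: 6.

6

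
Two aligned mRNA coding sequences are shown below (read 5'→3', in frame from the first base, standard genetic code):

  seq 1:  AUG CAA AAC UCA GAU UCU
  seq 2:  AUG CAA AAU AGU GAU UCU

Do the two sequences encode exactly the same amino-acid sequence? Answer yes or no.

Codon 1: AUG Met / AUG Met — identical.
Codon 2: CAA Gln / CAA Gln — identical.
Codon 3: AAC Asn / AAU Asn — synonymous.
Codon 4: UCA Ser / AGU Ser — synonymous.
Codon 5: GAU Asp / GAU Asp — identical.
Codon 6: UCU Ser / UCU Ser — identical.
Nonsynonymous differences: 0 → same protein.

yes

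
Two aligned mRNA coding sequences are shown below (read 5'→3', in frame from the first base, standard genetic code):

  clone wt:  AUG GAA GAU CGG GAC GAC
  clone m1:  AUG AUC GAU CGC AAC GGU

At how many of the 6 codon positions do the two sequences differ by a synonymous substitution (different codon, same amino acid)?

1

Codon 1: AUG Met / AUG Met — identical.
Codon 2: GAA Glu / AUC Ile — nonsynonymous.
Codon 3: GAU Asp / GAU Asp — identical.
Codon 4: CGG Arg / CGC Arg — synonymous.
Codon 5: GAC Asp / AAC Asn — nonsynonymous.
Codon 6: GAC Asp / GGU Gly — nonsynonymous.
Synonymous differences: 1.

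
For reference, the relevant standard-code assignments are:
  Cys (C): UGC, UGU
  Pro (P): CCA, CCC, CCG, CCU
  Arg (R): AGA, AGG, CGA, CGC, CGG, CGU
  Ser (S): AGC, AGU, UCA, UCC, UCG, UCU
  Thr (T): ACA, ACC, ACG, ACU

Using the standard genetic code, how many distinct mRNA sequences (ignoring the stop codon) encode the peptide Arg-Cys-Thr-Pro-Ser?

Arg: 6 codons.
Cys: 2 codons.
Thr: 4 codons.
Pro: 4 codons.
Ser: 6 codons.
6 × 2 × 4 × 4 × 6 = 1152.

1152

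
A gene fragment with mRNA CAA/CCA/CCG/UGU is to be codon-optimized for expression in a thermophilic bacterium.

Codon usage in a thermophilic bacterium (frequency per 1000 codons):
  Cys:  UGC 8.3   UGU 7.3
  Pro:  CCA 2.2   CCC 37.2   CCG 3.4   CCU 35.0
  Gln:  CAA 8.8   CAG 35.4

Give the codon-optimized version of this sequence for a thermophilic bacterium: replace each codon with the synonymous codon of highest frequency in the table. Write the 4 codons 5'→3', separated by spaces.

Codon 1 (Gln): best is CAG at 35.4.
Codon 2 (Pro): best is CCC at 37.2.
Codon 3 (Pro): best is CCC at 37.2.
Codon 4 (Cys): best is UGC at 8.3.

CAG CCC CCC UGC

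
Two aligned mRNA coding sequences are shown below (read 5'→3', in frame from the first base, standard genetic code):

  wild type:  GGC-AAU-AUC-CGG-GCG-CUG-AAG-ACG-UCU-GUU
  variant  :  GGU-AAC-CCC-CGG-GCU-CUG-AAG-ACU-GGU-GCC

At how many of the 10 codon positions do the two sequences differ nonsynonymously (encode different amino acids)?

3

Codon 1: GGC Gly / GGU Gly — synonymous.
Codon 2: AAU Asn / AAC Asn — synonymous.
Codon 3: AUC Ile / CCC Pro — nonsynonymous.
Codon 4: CGG Arg / CGG Arg — identical.
Codon 5: GCG Ala / GCU Ala — synonymous.
Codon 6: CUG Leu / CUG Leu — identical.
Codon 7: AAG Lys / AAG Lys — identical.
Codon 8: ACG Thr / ACU Thr — synonymous.
Codon 9: UCU Ser / GGU Gly — nonsynonymous.
Codon 10: GUU Val / GCC Ala — nonsynonymous.
Nonsynonymous differences: 3.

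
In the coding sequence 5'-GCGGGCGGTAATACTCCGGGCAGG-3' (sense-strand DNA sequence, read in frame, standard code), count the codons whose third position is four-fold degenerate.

Codon 1 GCG (Ala): third position 4-fold.
Codon 2 GGC (Gly): third position 4-fold.
Codon 3 GGT (Gly): third position 4-fold.
Codon 4 AAT (Asn): third position 2-fold.
Codon 5 ACT (Thr): third position 4-fold.
Codon 6 CCG (Pro): third position 4-fold.
Codon 7 GGC (Gly): third position 4-fold.
Codon 8 AGG (Arg): third position 2-fold.
Four-fold degenerate third positions: 6.

6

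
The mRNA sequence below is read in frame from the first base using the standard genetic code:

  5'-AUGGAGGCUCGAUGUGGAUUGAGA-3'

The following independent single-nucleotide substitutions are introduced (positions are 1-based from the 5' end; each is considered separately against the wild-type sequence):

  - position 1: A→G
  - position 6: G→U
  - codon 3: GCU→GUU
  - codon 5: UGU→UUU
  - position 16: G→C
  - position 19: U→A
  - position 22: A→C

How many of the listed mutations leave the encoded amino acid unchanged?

1

Codon 1: AUG (Met) → GUG (Val) — missense.
Codon 2: GAG (Glu) → GAU (Asp) — missense.
Codon 3: GCU (Ala) → GUU (Val) — missense.
Codon 5: UGU (Cys) → UUU (Phe) — missense.
Codon 6: GGA (Gly) → CGA (Arg) — missense.
Codon 7: UUG (Leu) → AUG (Met) — missense.
Codon 8: AGA (Arg) → CGA (Arg) — synonymous.
Synonymous: 1 of 7.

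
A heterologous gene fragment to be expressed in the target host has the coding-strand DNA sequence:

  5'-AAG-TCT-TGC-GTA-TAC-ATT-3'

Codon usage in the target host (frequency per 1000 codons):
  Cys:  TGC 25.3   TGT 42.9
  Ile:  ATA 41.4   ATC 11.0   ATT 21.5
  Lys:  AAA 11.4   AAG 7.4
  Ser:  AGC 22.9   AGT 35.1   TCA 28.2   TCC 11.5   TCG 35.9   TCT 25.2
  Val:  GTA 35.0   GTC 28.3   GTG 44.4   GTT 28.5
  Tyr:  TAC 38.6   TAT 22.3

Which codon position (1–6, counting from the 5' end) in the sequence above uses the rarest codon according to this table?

1

Codon 1 AAG (Lys): 7.4 per 1000.
Codon 2 TCT (Ser): 25.2 per 1000.
Codon 3 TGC (Cys): 25.3 per 1000.
Codon 4 GTA (Val): 35.0 per 1000.
Codon 5 TAC (Tyr): 38.6 per 1000.
Codon 6 ATT (Ile): 21.5 per 1000.
Lowest frequency is 7.4 at codon 1.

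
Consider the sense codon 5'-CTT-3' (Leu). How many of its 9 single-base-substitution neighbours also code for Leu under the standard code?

Position 1: none → 0 synonymous.
Position 2: none → 0 synonymous.
Position 3: CTC, CTA, CTG → 3 synonymous.
Total: 0 + 0 + 3 = 3.

3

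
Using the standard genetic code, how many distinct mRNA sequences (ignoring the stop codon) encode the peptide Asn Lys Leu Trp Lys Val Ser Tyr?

Asn: 2 codons.
Lys: 2 codons.
Leu: 6 codons.
Trp: 1 codon.
Lys: 2 codons.
Val: 4 codons.
Ser: 6 codons.
Tyr: 2 codons.
2 × 2 × 6 × 1 × 2 × 4 × 6 × 2 = 2304.

2304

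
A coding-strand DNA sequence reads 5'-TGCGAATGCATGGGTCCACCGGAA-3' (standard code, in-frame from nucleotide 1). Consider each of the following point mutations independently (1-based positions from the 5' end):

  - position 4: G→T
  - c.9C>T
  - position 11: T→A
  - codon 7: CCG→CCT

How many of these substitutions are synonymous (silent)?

Codon 2: GAA (Glu) → TAA (Stop) — nonsense.
Codon 3: TGC (Cys) → TGT (Cys) — synonymous.
Codon 4: ATG (Met) → AAG (Lys) — missense.
Codon 7: CCG (Pro) → CCT (Pro) — synonymous.
Synonymous: 2 of 4.

2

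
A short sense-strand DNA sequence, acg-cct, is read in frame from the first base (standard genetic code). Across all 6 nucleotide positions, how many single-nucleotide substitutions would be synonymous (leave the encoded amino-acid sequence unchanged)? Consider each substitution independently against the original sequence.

Codon 1 (ACG, Thr): 3 synonymous substitutions.
Codon 2 (CCT, Pro): 3 synonymous substitutions.
Total: 3 + 3 = 6.

6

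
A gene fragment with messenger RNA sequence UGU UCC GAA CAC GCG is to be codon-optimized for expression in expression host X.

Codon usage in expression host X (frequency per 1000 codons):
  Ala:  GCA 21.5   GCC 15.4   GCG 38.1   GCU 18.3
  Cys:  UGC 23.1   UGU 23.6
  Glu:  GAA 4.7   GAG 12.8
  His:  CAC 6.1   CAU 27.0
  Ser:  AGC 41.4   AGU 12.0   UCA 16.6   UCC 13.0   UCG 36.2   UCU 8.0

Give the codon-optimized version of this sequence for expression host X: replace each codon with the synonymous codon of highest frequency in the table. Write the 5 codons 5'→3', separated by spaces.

UGU AGC GAG CAU GCG

Codon 1 (Cys): best is UGU at 23.6.
Codon 2 (Ser): best is AGC at 41.4.
Codon 3 (Glu): best is GAG at 12.8.
Codon 4 (His): best is CAU at 27.0.
Codon 5 (Ala): best is GCG at 38.1.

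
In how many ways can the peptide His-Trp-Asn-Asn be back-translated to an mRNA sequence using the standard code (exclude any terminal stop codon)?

His: 2 codons.
Trp: 1 codon.
Asn: 2 codons.
Asn: 2 codons.
2 × 1 × 2 × 2 = 8.

8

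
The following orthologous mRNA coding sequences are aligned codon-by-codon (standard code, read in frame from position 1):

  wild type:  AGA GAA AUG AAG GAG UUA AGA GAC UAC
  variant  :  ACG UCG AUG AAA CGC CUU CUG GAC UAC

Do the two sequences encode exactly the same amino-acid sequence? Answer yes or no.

no

Codon 1: AGA Arg / ACG Thr — nonsynonymous.
Codon 2: GAA Glu / UCG Ser — nonsynonymous.
Codon 3: AUG Met / AUG Met — identical.
Codon 4: AAG Lys / AAA Lys — synonymous.
Codon 5: GAG Glu / CGC Arg — nonsynonymous.
Codon 6: UUA Leu / CUU Leu — synonymous.
Codon 7: AGA Arg / CUG Leu — nonsynonymous.
Codon 8: GAC Asp / GAC Asp — identical.
Codon 9: UAC Tyr / UAC Tyr — identical.
Nonsynonymous differences: 4 → different protein.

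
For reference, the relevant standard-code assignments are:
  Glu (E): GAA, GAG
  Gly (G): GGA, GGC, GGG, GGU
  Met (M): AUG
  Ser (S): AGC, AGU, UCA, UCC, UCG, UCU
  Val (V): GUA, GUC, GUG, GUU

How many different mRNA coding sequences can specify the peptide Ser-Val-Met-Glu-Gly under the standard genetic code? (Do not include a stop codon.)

192

Ser: 6 codons.
Val: 4 codons.
Met: 1 codon.
Glu: 2 codons.
Gly: 4 codons.
6 × 4 × 1 × 2 × 4 = 192.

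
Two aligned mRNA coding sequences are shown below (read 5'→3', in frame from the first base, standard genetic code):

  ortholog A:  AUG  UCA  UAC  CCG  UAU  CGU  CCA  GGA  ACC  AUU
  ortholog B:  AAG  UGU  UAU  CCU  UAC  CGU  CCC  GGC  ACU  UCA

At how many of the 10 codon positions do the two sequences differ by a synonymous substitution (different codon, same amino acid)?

Codon 1: AUG Met / AAG Lys — nonsynonymous.
Codon 2: UCA Ser / UGU Cys — nonsynonymous.
Codon 3: UAC Tyr / UAU Tyr — synonymous.
Codon 4: CCG Pro / CCU Pro — synonymous.
Codon 5: UAU Tyr / UAC Tyr — synonymous.
Codon 6: CGU Arg / CGU Arg — identical.
Codon 7: CCA Pro / CCC Pro — synonymous.
Codon 8: GGA Gly / GGC Gly — synonymous.
Codon 9: ACC Thr / ACU Thr — synonymous.
Codon 10: AUU Ile / UCA Ser — nonsynonymous.
Synonymous differences: 6.

6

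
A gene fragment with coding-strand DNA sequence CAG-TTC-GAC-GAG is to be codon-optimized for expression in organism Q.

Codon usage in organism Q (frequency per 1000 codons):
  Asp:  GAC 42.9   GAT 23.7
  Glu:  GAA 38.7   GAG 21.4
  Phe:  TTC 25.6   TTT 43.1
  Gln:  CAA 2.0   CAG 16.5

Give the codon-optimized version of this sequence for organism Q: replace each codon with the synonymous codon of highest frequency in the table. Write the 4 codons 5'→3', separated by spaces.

Codon 1 (Gln): best is CAG at 16.5.
Codon 2 (Phe): best is TTT at 43.1.
Codon 3 (Asp): best is GAC at 42.9.
Codon 4 (Glu): best is GAA at 38.7.

CAG TTT GAC GAA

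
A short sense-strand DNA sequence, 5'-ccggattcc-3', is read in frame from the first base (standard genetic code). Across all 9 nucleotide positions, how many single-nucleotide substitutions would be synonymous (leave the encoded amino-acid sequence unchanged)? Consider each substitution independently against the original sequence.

Codon 1 (CCG, Pro): 3 synonymous substitutions.
Codon 2 (GAT, Asp): 1 synonymous substitution.
Codon 3 (TCC, Ser): 3 synonymous substitutions.
Total: 3 + 1 + 3 = 7.

7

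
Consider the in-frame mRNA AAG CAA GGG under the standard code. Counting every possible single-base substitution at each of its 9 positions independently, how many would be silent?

5

Codon 1 (AAG, Lys): 1 synonymous substitution.
Codon 2 (CAA, Gln): 1 synonymous substitution.
Codon 3 (GGG, Gly): 3 synonymous substitutions.
Total: 1 + 1 + 3 = 5.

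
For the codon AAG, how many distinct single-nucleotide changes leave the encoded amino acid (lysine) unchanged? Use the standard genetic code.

Position 1: none → 0 synonymous.
Position 2: none → 0 synonymous.
Position 3: AAA → 1 synonymous.
Total: 0 + 0 + 1 = 1.

1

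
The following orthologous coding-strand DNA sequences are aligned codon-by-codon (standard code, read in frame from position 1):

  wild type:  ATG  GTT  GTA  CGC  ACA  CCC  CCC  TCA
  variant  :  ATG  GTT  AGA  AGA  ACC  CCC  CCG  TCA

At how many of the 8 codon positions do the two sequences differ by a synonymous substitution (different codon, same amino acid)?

Codon 1: ATG Met / ATG Met — identical.
Codon 2: GTT Val / GTT Val — identical.
Codon 3: GTA Val / AGA Arg — nonsynonymous.
Codon 4: CGC Arg / AGA Arg — synonymous.
Codon 5: ACA Thr / ACC Thr — synonymous.
Codon 6: CCC Pro / CCC Pro — identical.
Codon 7: CCC Pro / CCG Pro — synonymous.
Codon 8: TCA Ser / TCA Ser — identical.
Synonymous differences: 3.

3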